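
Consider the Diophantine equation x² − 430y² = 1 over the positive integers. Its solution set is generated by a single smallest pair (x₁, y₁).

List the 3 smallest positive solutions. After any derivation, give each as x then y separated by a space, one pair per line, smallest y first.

2862251 138030
16384961574001 790153011060
93795745300289010251 4523232492118854090

d=430: √d = [20; 1,2,1,3,1,…,2,1,40] (ℓ=14, even), read p_13/q_13
i=0: a=20 ⇒ p=20, q=1
i=1: a=1 ⇒ p=21, q=1
…
i=4: a=3 ⇒ p=311, q=15
i=5: a=1 ⇒ p=394, q=19
i=6: a=6 ⇒ p=2675, q=129
i=7: a=8 ⇒ p=21794, q=1051
…
i=12: a=2 ⇒ p=2107880, q=101651
i=13: a=1 ⇒ p=2862251, q=138030
→ (2862251, 138030).  Check: 2862251²=8192480787001, 430·138030²=8192480787000, difference 1.
n=2: (2862251,138030)∘(2862251,138030) = (2862251·2862251+430·138030·138030, 2862251·138030+138030·2862251) = (16384961574001,790153011060)
n=3: (16384961574001,790153011060)∘(2862251,138030) = (2862251·16384961574001+430·138030·790153011060, 2862251·790153011060+138030·16384961574001) = (93795745300289010251,4523232492118854090)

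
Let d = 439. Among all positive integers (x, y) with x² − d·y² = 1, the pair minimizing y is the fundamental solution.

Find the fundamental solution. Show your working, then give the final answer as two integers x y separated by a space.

√439 = [20; 1,19,1,40, …], period ℓ=4 (even) → k=3
a_0=20:  p_0=20·1+0=20,  q_0=20·0+1=1
…
a_2=19:  p_2=19·21+20=419,  q_2=19·1+1=20
a_3=1:  p_3=1·419+21=440,  q_3=1·20+1=21
fundamental: x₁=440, y₁=21  (since 193600 − 439·441 = 1)

440 21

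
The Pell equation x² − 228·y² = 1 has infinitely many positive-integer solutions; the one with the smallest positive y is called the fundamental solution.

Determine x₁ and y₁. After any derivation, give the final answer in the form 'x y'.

[15; 10,30] for √228; ℓ=2 ⇒ convergent index 1
k=0  a_k=15  p_k/q_k = 15/1
k=1  a_k=10  p_k/q_k = 151/10
(x₁, y₁) = (151, 10);  151² − 228·10² = 1 ✓

151 10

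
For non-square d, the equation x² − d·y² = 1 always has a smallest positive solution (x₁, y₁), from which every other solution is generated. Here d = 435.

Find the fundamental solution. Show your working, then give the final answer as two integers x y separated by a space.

d=435: √d = [20; 1,5,1,40] (ℓ=4, even), read p_3/q_3
k=0  a_k=20  p_k/q_k = 20/1
…
k=2  a_k=5  p_k/q_k = 125/6
k=3  a_k=1  p_k/q_k = 146/7
→ (146, 7).  Check: 146²=21316, 435·7²=21315, difference 1.

146 7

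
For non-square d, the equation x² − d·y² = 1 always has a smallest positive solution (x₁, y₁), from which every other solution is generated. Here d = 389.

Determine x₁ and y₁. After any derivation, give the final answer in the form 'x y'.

3287049 166660

[19; 1,2,1,1,1,1,2,1,38] for √389; ℓ=9 ⇒ convergent index 17
a_0=19:  p_0=19·1+0=19,  q_0=19·0+1=1
a_1=1:  p_1=1·19+1=20,  q_1=1·1+0=1
…
a_7=2:  p_7=2·355+217=927,  q_7=2·18+11=47
…
a_10=1:  p_10=1·49643+1282=50925,  q_10=1·2517+65=2582
a_11=2:  p_11=2·50925+49643=151493,  q_11=2·2582+2517=7681
a_12=1:  p_12=1·151493+50925=202418,  q_12=1·7681+2582=10263
a_13=1:  p_13=1·202418+151493=353911,  q_13=1·10263+7681=17944
a_14=1:  p_14=1·353911+202418=556329,  q_14=1·17944+10263=28207
…
a_16=2:  p_16=2·910240+556329=2376809,  q_16=2·46151+28207=120509
a_17=1:  p_17=1·2376809+910240=3287049,  q_17=1·120509+46151=166660
→ (3287049, 166660).  Check: 3287049²=10804691128401, 389·166660²=10804691128400, difference 1.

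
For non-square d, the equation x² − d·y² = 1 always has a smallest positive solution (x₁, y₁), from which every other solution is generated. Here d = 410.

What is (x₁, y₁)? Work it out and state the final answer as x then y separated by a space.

81 4

√410 = [20; 4,40, …], period ℓ=2 (even) → k=1
step 0: (20, 1)  from 20·(1,0) + (0,1)
step 1: (81, 4)  from 4·(20,1) + (1,0)
fundamental: x₁=81, y₁=4  (since 6561 − 410·16 = 1)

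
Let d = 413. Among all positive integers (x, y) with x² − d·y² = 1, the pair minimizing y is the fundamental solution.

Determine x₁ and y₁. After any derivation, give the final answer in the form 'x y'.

113399 5580

[20; 3,9,1,4,1,9,3,40] for √413; ℓ=8 ⇒ convergent index 7
step 0: (20, 1)  from 20·(1,0) + (0,1)
…
step 4: (3089, 152)  from 4·(630,31) + (569,28)
…
step 6: (36560, 1799)  from 9·(3719,183) + (3089,152)
step 7: (113399, 5580)  from 3·(36560,1799) + (3719,183)
→ (113399, 5580).  Check: 113399²=12859333201, 413·5580²=12859333200, difference 1.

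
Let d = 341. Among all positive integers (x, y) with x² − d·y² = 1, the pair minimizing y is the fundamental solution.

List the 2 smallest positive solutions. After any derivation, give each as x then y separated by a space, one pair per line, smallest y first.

10626551 575460
225847172311201 12230310076920

d=341: √d = [18; 2,6,1,8,2,…,6,2,36] (ℓ=14, even), read p_13/q_13
step 0: (18, 1)  from 18·(1,0) + (0,1)
step 1: (37, 2)  from 2·(18,1) + (1,0)
step 2: (240, 13)  from 6·(37,2) + (18,1)
step 3: (277, 15)  from 1·(240,13) + (37,2)
…
step 6: (7645, 414)  from 1·(5189,281) + (2456,133)
step 7: (20479, 1109)  from 2·(7645,414) + (5189,281)
step 8: (28124, 1523)  from 1·(20479,1109) + (7645,414)
…
step 11: (718667, 38918)  from 1·(641940,34763) + (76727,4155)
step 12: (4953942, 268271)  from 6·(718667,38918) + (641940,34763)
step 13: (10626551, 575460)  from 2·(4953942,268271) + (718667,38918)
fundamental: x₁=10626551, y₁=575460  (since 112923586155601 − 341·331154211600 = 1)
k=2:  x_2 = 10626551·10626551+341·575460·575460 = 225847172311201,  y_2 = 10626551·575460+575460·10626551 = 12230310076920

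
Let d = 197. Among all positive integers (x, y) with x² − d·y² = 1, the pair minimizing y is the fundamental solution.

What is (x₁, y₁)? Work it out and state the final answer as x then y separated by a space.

393 28

√197 → a₀=14, period (28); ℓ=1 odd so k=1
a_0=14:  p_0=14·1+0=14,  q_0=14·0+1=1
a_1=28:  p_1=28·14+1=393,  q_1=28·1+0=28
(x₁, y₁) = (393, 28);  393² − 197·28² = 1 ✓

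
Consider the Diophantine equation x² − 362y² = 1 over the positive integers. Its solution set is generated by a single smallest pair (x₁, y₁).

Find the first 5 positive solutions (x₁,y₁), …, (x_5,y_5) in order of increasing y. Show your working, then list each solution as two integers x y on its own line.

√362 → a₀=19, period (38); ℓ=1 odd so k=1
a_0=19:  p_0=19·1+0=19,  q_0=19·0+1=1
a_1=38:  p_1=38·19+1=723,  q_1=38·1+0=38
(x₁, y₁) = (723, 38);  723² − 362·38² = 1 ✓
k=2:  x_2 = 723·723+362·38·38 = 1045457,  y_2 = 723·38+38·723 = 54948
k=3:  x_3 = 723·1045457+362·38·54948 = 1511730099,  y_3 = 723·54948+38·1045457 = 79454770
k=4:  x_4 = 723·1511730099+362·38·79454770 = 2185960677697,  y_4 = 723·79454770+38·1511730099 = 114891542472
k=5:  x_5 = 723·2185960677697+362·38·114891542472 = 3160897628219763,  y_5 = 723·114891542472+38·2185960677697 = 166133090959742

723 38
1045457 54948
1511730099 79454770
2185960677697 114891542472
3160897628219763 166133090959742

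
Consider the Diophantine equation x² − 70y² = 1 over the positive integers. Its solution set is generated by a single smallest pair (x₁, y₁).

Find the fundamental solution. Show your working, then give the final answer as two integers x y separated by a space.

251 30

d=70: √d = [8; 2,1,2,1,2,16] (ℓ=6, even), read p_5/q_5
i=0: a=8 ⇒ p=8, q=1
…
i=3: a=2 ⇒ p=67, q=8
i=4: a=1 ⇒ p=92, q=11
i=5: a=2 ⇒ p=251, q=30
fundamental: x₁=251, y₁=30  (since 63001 − 70·900 = 1)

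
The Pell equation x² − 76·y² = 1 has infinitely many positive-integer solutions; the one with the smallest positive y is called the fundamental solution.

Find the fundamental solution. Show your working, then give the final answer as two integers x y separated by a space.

[8; 1,2,1,1,5,4,5,1,1,2,1,16] for √76; ℓ=12 ⇒ convergent index 11
i=0: a=8 ⇒ p=8, q=1
…
i=3: a=1 ⇒ p=35, q=4
…
i=6: a=4 ⇒ p=1421, q=163
…
i=9: a=1 ⇒ p=16311, q=1871
i=10: a=2 ⇒ p=41488, q=4759
i=11: a=1 ⇒ p=57799, q=6630
(x₁, y₁) = (57799, 6630);  57799² − 76·6630² = 1 ✓

57799 6630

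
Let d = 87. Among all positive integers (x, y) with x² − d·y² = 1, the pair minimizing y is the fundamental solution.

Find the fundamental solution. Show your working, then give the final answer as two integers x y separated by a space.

√87 = [9; 3,18, …], period ℓ=2 (even) → k=1
i=0: a=9 ⇒ p=9, q=1
i=1: a=3 ⇒ p=28, q=3
(x₁, y₁) = (28, 3);  28² − 87·3² = 1 ✓

28 3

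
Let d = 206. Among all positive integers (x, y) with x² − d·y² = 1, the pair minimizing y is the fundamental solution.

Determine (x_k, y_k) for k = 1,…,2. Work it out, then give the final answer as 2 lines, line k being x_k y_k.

59535 4148
7088832449 493902360

[14; 2,1,5,14,5,1,2,28] for √206; ℓ=8 ⇒ convergent index 7
a_0=14:  p_0=14·1+0=14,  q_0=14·0+1=1
a_1=2:  p_1=2·14+1=29,  q_1=2·1+0=2
…
a_6=1:  p_6=1·17539+3459=20998,  q_6=1·1222+241=1463
a_7=2:  p_7=2·20998+17539=59535,  q_7=2·1463+1222=4148
(x₁, y₁) = (59535, 4148);  59535² − 206·4148² = 1 ✓
(59535+4148√206)^2 = 7088832449 + 493902360√206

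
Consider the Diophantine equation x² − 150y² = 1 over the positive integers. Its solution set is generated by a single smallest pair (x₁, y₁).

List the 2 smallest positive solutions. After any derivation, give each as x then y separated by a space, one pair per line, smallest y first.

49 4
4801 392

[12; 4,24] for √150; ℓ=2 ⇒ convergent index 1
k=0  a_k=12  p_k/q_k = 12/1
k=1  a_k=4  p_k/q_k = 49/4
→ (49, 4).  Check: 49²=2401, 150·4²=2400, difference 1.
n=2: (49,4)∘(49,4) = (49·49+150·4·4, 49·4+4·49) = (4801,392)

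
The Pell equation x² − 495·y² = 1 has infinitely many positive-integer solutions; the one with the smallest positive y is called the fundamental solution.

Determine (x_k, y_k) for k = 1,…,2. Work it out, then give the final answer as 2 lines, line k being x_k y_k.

89 4
15841 712

√495 → a₀=22, period (4,44); ℓ=2 even so k=1
i=0: a=22 ⇒ p=22, q=1
i=1: a=4 ⇒ p=89, q=4
(x₁, y₁) = (89, 4);  89² − 495·4² = 1 ✓
n=2: (89,4)∘(89,4) = (89·89+495·4·4, 89·4+4·89) = (15841,712)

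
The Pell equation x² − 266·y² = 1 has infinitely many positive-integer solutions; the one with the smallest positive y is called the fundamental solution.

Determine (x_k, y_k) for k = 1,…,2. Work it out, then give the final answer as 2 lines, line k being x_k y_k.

√266 = [16; 3,4,3,32, …], period ℓ=4 (even) → k=3
a_0=16:  p_0=16·1+0=16,  q_0=16·0+1=1
a_1=3:  p_1=3·16+1=49,  q_1=3·1+0=3
a_2=4:  p_2=4·49+16=212,  q_2=4·3+1=13
a_3=3:  p_3=3·212+49=685,  q_3=3·13+3=42
(x₁, y₁) = (685, 42);  685² − 266·42² = 1 ✓
(685+42√266)^2 = 938449 + 57540√266

685 42
938449 57540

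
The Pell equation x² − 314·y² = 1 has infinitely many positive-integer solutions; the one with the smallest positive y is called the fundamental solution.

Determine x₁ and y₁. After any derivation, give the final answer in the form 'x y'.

392499 22150

d=314: √d = [17; 1,2,1,1,2,1,34] (ℓ=7, odd), read p_13/q_13
i=0: a=17 ⇒ p=17, q=1
i=1: a=1 ⇒ p=18, q=1
i=2: a=2 ⇒ p=53, q=3
…
i=4: a=1 ⇒ p=124, q=7
…
i=6: a=1 ⇒ p=443, q=25
i=7: a=34 ⇒ p=15381, q=868
i=8: a=1 ⇒ p=15824, q=893
i=9: a=2 ⇒ p=47029, q=2654
…
i=12: a=2 ⇒ p=282617, q=15949
i=13: a=1 ⇒ p=392499, q=22150
fundamental: x₁=392499, y₁=22150  (since 154055465001 − 314·490622500 = 1)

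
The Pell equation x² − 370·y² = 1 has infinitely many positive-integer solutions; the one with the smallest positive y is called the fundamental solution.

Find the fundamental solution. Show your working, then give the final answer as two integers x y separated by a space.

√370 = [19; 4,4,38, …], period ℓ=3 (odd) → k=5
a_0=19:  p_0=19·1+0=19,  q_0=19·0+1=1
…
a_4=4:  p_4=4·12503+327=50339,  q_4=4·650+17=2617
a_5=4:  p_5=4·50339+12503=213859,  q_5=4·2617+650=11118
→ (213859, 11118).  Check: 213859²=45735671881, 370·11118²=45735671880, difference 1.

213859 11118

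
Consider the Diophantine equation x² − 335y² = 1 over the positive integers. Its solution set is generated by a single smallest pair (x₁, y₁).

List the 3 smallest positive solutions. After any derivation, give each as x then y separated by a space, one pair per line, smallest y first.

√335 = [18; 3,3,3,36, …], period ℓ=4 (even) → k=3
i=0: a=18 ⇒ p=18, q=1
i=1: a=3 ⇒ p=55, q=3
i=2: a=3 ⇒ p=183, q=10
i=3: a=3 ⇒ p=604, q=33
→ (604, 33).  Check: 604²=364816, 335·33²=364815, difference 1.
k=2:  x_2 = 604·604+335·33·33 = 729631,  y_2 = 604·33+33·604 = 39864
k=3:  x_3 = 604·729631+335·33·39864 = 881393644,  y_3 = 604·39864+33·729631 = 48155679

604 33
729631 39864
881393644 48155679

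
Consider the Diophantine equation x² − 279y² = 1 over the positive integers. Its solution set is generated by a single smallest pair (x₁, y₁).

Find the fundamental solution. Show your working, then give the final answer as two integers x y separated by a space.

1520 91

d=279: √d = [16; 1,2,2,1,2,2,1,32] (ℓ=8, even), read p_7/q_7
i=0: a=16 ⇒ p=16, q=1
…
i=4: a=1 ⇒ p=167, q=10
…
i=6: a=2 ⇒ p=1069, q=64
i=7: a=1 ⇒ p=1520, q=91
(x₁, y₁) = (1520, 91);  1520² − 279·91² = 1 ✓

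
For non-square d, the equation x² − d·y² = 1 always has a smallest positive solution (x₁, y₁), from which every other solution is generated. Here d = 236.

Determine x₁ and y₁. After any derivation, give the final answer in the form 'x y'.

√236 → a₀=15, period (2,1,3,5,1,6,1,5,3,1,2,30); ℓ=12 even so k=11
step 0: (15, 1)  from 15·(1,0) + (0,1)
step 1: (31, 2)  from 2·(15,1) + (1,0)
step 2: (46, 3)  from 1·(31,2) + (15,1)
step 3: (169, 11)  from 3·(46,3) + (31,2)
step 4: (891, 58)  from 5·(169,11) + (46,3)
…
step 6: (7251, 472)  from 6·(1060,69) + (891,58)
step 7: (8311, 541)  from 1·(7251,472) + (1060,69)
…
step 9: (154729, 10072)  from 3·(48806,3177) + (8311,541)
step 10: (203535, 13249)  from 1·(154729,10072) + (48806,3177)
step 11: (561799, 36570)  from 2·(203535,13249) + (154729,10072)
(x₁, y₁) = (561799, 36570);  561799² − 236·36570² = 1 ✓

561799 36570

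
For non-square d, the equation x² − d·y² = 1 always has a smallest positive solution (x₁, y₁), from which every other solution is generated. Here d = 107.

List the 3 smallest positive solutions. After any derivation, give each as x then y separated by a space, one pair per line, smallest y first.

962 93
1850887 178932
3561105626 344265075

[10; 2,1,9,1,2,20] for √107; ℓ=6 ⇒ convergent index 5
k=0  a_k=10  p_k/q_k = 10/1
…
k=4  a_k=1  p_k/q_k = 331/32
k=5  a_k=2  p_k/q_k = 962/93
(x₁, y₁) = (962, 93);  962² − 107·93² = 1 ✓
n=2: (962,93)∘(962,93) = (962·962+107·93·93, 962·93+93·962) = (1850887,178932)
n=3: (1850887,178932)∘(962,93) = (962·1850887+107·93·178932, 962·178932+93·1850887) = (3561105626,344265075)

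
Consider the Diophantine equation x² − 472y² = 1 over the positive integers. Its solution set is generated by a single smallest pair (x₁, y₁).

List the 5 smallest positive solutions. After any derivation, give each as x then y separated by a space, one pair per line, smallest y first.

d=472: √d = [21; 1,2,1,1,1,…,2,1,42] (ℓ=14, even), read p_13/q_13
step 0: (21, 1)  from 21·(1,0) + (0,1)
step 1: (22, 1)  from 1·(21,1) + (1,0)
step 2: (65, 3)  from 2·(22,1) + (21,1)
step 3: (87, 4)  from 1·(65,3) + (22,1)
step 4: (152, 7)  from 1·(87,4) + (65,3)
step 5: (239, 11)  from 1·(152,7) + (87,4)
step 6: (1108, 51)  from 4·(239,11) + (152,7)
step 7: (5779, 266)  from 5·(1108,51) + (239,11)
step 8: (24224, 1115)  from 4·(5779,266) + (1108,51)
step 9: (30003, 1381)  from 1·(24224,1115) + (5779,266)
step 10: (54227, 2496)  from 1·(30003,1381) + (24224,1115)
step 11: (84230, 3877)  from 1·(54227,2496) + (30003,1381)
step 12: (222687, 10250)  from 2·(84230,3877) + (54227,2496)
step 13: (306917, 14127)  from 1·(222687,10250) + (84230,3877)
fundamental: x₁=306917, y₁=14127  (since 94198044889 − 472·199572129 = 1)
k=2:  x_2 = 306917·306917+472·14127·14127 = 188396089777,  y_2 = 306917·14127+14127·306917 = 8671632918
k=3:  x_3 = 306917·188396089777+472·14127·8671632918 = 115643925371868101,  y_3 = 306917·8671632918+14127·188396089777 = 5322943120573485
k=4:  x_4 = 306917·115643925371868101+472·14127·5322943120573485 = 70986173286526887819457,  y_4 = 306917·5322943120573485+14127·115643925371868101 = 3267403467465432958572
k=5:  x_5 = 306917·70986173286526887819457+472·14127·3267403467465432958572 = 43573726693046301732396700037,  y_5 = 306917·3267403467465432958572+14127·70986173286526887819457 = 2005643340042853631571511563

306917 14127
188396089777 8671632918
115643925371868101 5322943120573485
70986173286526887819457 3267403467465432958572
43573726693046301732396700037 2005643340042853631571511563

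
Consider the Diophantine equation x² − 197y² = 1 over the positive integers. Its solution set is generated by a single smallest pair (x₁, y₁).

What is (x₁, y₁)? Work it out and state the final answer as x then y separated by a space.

393 28

[14; 28] for √197; ℓ=1 ⇒ convergent index 1
a_0=14:  p_0=14·1+0=14,  q_0=14·0+1=1
a_1=28:  p_1=28·14+1=393,  q_1=28·1+0=28
fundamental: x₁=393, y₁=28  (since 154449 − 197·784 = 1)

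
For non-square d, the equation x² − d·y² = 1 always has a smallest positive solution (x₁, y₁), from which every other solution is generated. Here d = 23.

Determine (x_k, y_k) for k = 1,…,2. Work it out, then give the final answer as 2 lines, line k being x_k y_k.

24 5
1151 240

√23 → a₀=4, period (1,3,1,8); ℓ=4 even so k=3
k=0  a_k=4  p_k/q_k = 4/1
k=1  a_k=1  p_k/q_k = 5/1
k=2  a_k=3  p_k/q_k = 19/4
k=3  a_k=1  p_k/q_k = 24/5
fundamental: x₁=24, y₁=5  (since 576 − 23·25 = 1)
k=2:  x_2 = 24·24+23·5·5 = 1151,  y_2 = 24·5+5·24 = 240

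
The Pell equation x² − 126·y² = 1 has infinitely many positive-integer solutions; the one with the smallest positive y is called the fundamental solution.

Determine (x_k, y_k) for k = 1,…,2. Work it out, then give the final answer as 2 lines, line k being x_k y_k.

449 40
403201 35920

√126 → a₀=11, period (4,2,4,22); ℓ=4 even so k=3
a_0=11:  p_0=11·1+0=11,  q_0=11·0+1=1
a_1=4:  p_1=4·11+1=45,  q_1=4·1+0=4
a_2=2:  p_2=2·45+11=101,  q_2=2·4+1=9
a_3=4:  p_3=4·101+45=449,  q_3=4·9+4=40
→ (449, 40).  Check: 449²=201601, 126·40²=201600, difference 1.
(x_2, y_2) = (449·449 + 126·40·40, 449·40 + 40·449) = (403201, 35920)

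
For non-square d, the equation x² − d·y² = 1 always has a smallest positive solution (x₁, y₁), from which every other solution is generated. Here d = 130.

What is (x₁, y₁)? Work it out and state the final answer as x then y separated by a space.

6499 570

√130 = [11; 2,2,22, …], period ℓ=3 (odd) → k=5
k=0  a_k=11  p_k/q_k = 11/1
…
k=2  a_k=2  p_k/q_k = 57/5
…
k=4  a_k=2  p_k/q_k = 2611/229
k=5  a_k=2  p_k/q_k = 6499/570
→ (6499, 570).  Check: 6499²=42237001, 130·570²=42237000, difference 1.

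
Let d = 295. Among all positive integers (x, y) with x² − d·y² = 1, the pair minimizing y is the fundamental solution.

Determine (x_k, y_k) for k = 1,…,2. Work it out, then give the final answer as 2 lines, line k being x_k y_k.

2024999 117900
8201241900001 477494764200

d=295: √d = [17; 5,1,2,3,2,6,2,3,2,1,5,34] (ℓ=12, even), read p_11/q_11
i=0: a=17 ⇒ p=17, q=1
…
i=2: a=1 ⇒ p=103, q=6
…
i=10: a=1 ⇒ p=355517, q=20699
i=11: a=5 ⇒ p=2024999, q=117900
(x₁, y₁) = (2024999, 117900);  2024999² − 295·117900² = 1 ✓
(2024999+117900√295)^2 = 8201241900001 + 477494764200√295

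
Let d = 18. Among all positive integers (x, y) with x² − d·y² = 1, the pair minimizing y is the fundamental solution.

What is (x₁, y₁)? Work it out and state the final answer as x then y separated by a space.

d=18: √d = [4; 4,8] (ℓ=2, even), read p_1/q_1
i=0: a=4 ⇒ p=4, q=1
i=1: a=4 ⇒ p=17, q=4
fundamental: x₁=17, y₁=4  (since 289 − 18·16 = 1)

17 4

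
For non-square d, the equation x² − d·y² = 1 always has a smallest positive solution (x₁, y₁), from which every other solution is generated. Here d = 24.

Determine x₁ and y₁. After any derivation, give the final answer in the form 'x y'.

5 1

√24 → a₀=4, period (1,8); ℓ=2 even so k=1
k=0  a_k=4  p_k/q_k = 4/1
k=1  a_k=1  p_k/q_k = 5/1
(x₁, y₁) = (5, 1);  5² − 24·1² = 1 ✓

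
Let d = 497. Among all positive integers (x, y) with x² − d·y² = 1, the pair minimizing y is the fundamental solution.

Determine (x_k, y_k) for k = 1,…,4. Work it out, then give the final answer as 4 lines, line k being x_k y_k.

√497 → a₀=22, period (3,2,2,5,6,5,2,2,3,44); ℓ=10 even so k=9
i=0: a=22 ⇒ p=22, q=1
…
i=3: a=2 ⇒ p=379, q=17
…
i=5: a=6 ⇒ p=12685, q=569
…
i=7: a=2 ⇒ p=143637, q=6443
i=8: a=2 ⇒ p=352750, q=15823
i=9: a=3 ⇒ p=1201887, q=53912
fundamental: x₁=1201887, y₁=53912  (since 1444532360769 − 497·2906503744 = 1)
k=2:  x_2 = 1201887·1201887+497·53912·53912 = 2889064721537,  y_2 = 1201887·53912+53912·1201887 = 129592263888
k=3:  x_3 = 1201887·2889064721537+497·53912·129592263888 = 6944658661946678751,  y_3 = 1201887·129592263888+53912·2889064721537 = 311510514535059400
k=4:  x_4 = 1201887·6944658661946678751+497·53912·311510514535059400 = 16693389930459326703284737,  y_4 = 1201887·311510514535059400+53912·6944658661946678751 = 748800875565868281911712

1201887 53912
2889064721537 129592263888
6944658661946678751 311510514535059400
16693389930459326703284737 748800875565868281911712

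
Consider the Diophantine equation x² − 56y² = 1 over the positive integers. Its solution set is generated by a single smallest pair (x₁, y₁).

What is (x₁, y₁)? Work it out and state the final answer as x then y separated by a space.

15 2

d=56: √d = [7; 2,14] (ℓ=2, even), read p_1/q_1
a_0=7:  p_0=7·1+0=7,  q_0=7·0+1=1
a_1=2:  p_1=2·7+1=15,  q_1=2·1+0=2
(x₁, y₁) = (15, 2);  15² − 56·2² = 1 ✓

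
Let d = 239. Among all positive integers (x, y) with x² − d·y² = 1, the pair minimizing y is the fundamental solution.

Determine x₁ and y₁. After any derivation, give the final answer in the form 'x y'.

√239 → a₀=15, period (2,5,1,2,4,15,4,2,1,5,2,30); ℓ=12 even so k=11
a_0=15:  p_0=15·1+0=15,  q_0=15·0+1=1
a_1=2:  p_1=2·15+1=31,  q_1=2·1+0=2
a_2=5:  p_2=5·31+15=170,  q_2=5·2+1=11
…
a_5=4:  p_5=4·572+201=2489,  q_5=4·37+13=161
a_6=15:  p_6=15·2489+572=37907,  q_6=15·161+37=2452
…
a_10=5:  p_10=5·500258+346141=2847431,  q_10=5·32359+22390=184185
a_11=2:  p_11=2·2847431+500258=6195120,  q_11=2·184185+32359=400729
fundamental: x₁=6195120, y₁=400729  (since 38379511814400 − 239·160583731441 = 1)

6195120 400729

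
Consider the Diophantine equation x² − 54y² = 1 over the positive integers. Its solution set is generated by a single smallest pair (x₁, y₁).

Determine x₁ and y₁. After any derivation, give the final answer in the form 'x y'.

√54 = [7; 2,1,6,1,2,14, …], period ℓ=6 (even) → k=5
i=0: a=7 ⇒ p=7, q=1
…
i=4: a=1 ⇒ p=169, q=23
i=5: a=2 ⇒ p=485, q=66
fundamental: x₁=485, y₁=66  (since 235225 − 54·4356 = 1)

485 66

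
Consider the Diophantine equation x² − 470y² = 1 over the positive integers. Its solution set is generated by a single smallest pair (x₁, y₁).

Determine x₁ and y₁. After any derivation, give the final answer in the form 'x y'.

[21; 1,2,8,2,1,42] for √470; ℓ=6 ⇒ convergent index 5
k=0  a_k=21  p_k/q_k = 21/1
k=1  a_k=1  p_k/q_k = 22/1
k=2  a_k=2  p_k/q_k = 65/3
k=3  a_k=8  p_k/q_k = 542/25
k=4  a_k=2  p_k/q_k = 1149/53
k=5  a_k=1  p_k/q_k = 1691/78
fundamental: x₁=1691, y₁=78  (since 2859481 − 470·6084 = 1)

1691 78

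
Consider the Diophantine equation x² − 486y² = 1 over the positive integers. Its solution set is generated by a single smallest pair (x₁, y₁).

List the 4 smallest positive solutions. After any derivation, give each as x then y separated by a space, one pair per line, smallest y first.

485 22
470449 21340
456335045 20699778
442644523201 20078763320

√486 = [22; 22,44, …], period ℓ=2 (even) → k=1
a_0=22:  p_0=22·1+0=22,  q_0=22·0+1=1
a_1=22:  p_1=22·22+1=485,  q_1=22·1+0=22
(x₁, y₁) = (485, 22);  485² − 486·22² = 1 ✓
(x_2, y_2) = (485·485 + 486·22·22, 485·22 + 22·485) = (470449, 21340)
(x_3, y_3) = (485·470449 + 486·22·21340, 485·21340 + 22·470449) = (456335045, 20699778)
(x_4, y_4) = (485·456335045 + 486·22·20699778, 485·20699778 + 22·456335045) = (442644523201, 20078763320)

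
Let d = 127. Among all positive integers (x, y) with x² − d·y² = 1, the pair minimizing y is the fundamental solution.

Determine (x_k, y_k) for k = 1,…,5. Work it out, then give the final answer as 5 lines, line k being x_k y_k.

4730624 419775
44757606858751 3971595379200
423462818377139450624 37576248838264821825
4006486743445029115330560001 355518209168531397366758400
37906364688445371364544653008890624 3363645945459311770024609913661375

√127 → a₀=11, period (3,1,2,2,7,11,7,2,2,1,3,22); ℓ=12 even so k=11
a_0=11:  p_0=11·1+0=11,  q_0=11·0+1=1
…
a_3=2:  p_3=2·45+34=124,  q_3=2·4+3=11
a_4=2:  p_4=2·124+45=293,  q_4=2·11+4=26
a_5=7:  p_5=7·293+124=2175,  q_5=7·26+11=193
…
a_7=7:  p_7=7·24218+2175=171701,  q_7=7·2149+193=15236
a_8=2:  p_8=2·171701+24218=367620,  q_8=2·15236+2149=32621
…
a_10=1:  p_10=1·906941+367620=1274561,  q_10=1·80478+32621=113099
a_11=3:  p_11=3·1274561+906941=4730624,  q_11=3·113099+80478=419775
(x₁, y₁) = (4730624, 419775);  4730624² − 127·419775² = 1 ✓
(4730624+419775√127)^2 = 44757606858751 + 3971595379200√127
(4730624+419775√127)^3 = 423462818377139450624 + 37576248838264821825√127
(4730624+419775√127)^4 = 4006486743445029115330560001 + 355518209168531397366758400√127
(4730624+419775√127)^5 = 37906364688445371364544653008890624 + 3363645945459311770024609913661375√127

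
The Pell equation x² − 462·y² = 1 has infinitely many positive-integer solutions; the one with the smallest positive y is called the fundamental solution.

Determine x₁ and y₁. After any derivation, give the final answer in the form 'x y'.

√462 = [21; 2,42, …], period ℓ=2 (even) → k=1
i=0: a=21 ⇒ p=21, q=1
i=1: a=2 ⇒ p=43, q=2
→ (43, 2).  Check: 43²=1849, 462·2²=1848, difference 1.

43 2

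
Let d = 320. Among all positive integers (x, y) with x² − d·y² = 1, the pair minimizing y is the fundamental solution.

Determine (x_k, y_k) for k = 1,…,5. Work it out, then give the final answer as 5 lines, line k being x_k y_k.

[17; 1,7,1,34] for √320; ℓ=4 ⇒ convergent index 3
i=0: a=17 ⇒ p=17, q=1
i=1: a=1 ⇒ p=18, q=1
i=2: a=7 ⇒ p=143, q=8
i=3: a=1 ⇒ p=161, q=9
fundamental: x₁=161, y₁=9  (since 25921 − 320·81 = 1)
n=2: (161,9)∘(161,9) = (161·161+320·9·9, 161·9+9·161) = (51841,2898)
n=3: (51841,2898)∘(161,9) = (161·51841+320·9·2898, 161·2898+9·51841) = (16692641,933147)
n=4: (16692641,933147)∘(161,9) = (161·16692641+320·9·933147, 161·933147+9·16692641) = (5374978561,300470436)
n=5: (5374978561,300470436)∘(161,9) = (161·5374978561+320·9·300470436, 161·300470436+9·5374978561) = (1730726404001,96750547245)

161 9
51841 2898
16692641 933147
5374978561 300470436
1730726404001 96750547245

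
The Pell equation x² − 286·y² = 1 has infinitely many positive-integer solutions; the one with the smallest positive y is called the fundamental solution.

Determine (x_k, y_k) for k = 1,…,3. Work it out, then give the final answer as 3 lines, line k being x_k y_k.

[16; 1,10,3,3,2,3,3,10,1,32] for √286; ℓ=10 ⇒ convergent index 9
i=0: a=16 ⇒ p=16, q=1
…
i=4: a=3 ⇒ p=1911, q=113
…
i=7: a=3 ⇒ p=49703, q=2939
i=8: a=10 ⇒ p=512132, q=30283
i=9: a=1 ⇒ p=561835, q=33222
→ (561835, 33222).  Check: 561835²=315658567225, 286·33222²=315658567224, difference 1.
k=2:  x_2 = 561835·561835+286·33222·33222 = 631317134449,  y_2 = 561835·33222+33222·561835 = 37330564740
k=3:  x_3 = 561835·631317134449+286·33222·37330564740 = 709392124465745995,  y_3 = 561835·37330564740+33222·631317134449 = 41947235681362578

561835 33222
631317134449 37330564740
709392124465745995 41947235681362578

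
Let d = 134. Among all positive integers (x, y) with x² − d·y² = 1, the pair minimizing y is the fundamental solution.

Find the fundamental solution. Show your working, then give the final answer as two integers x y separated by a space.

√134 = [11; 1,1,2,1,3,…,1,1,22, …], period ℓ=14 (even) → k=13
step 0: (11, 1)  from 11·(1,0) + (0,1)
step 1: (12, 1)  from 1·(11,1) + (1,0)
…
step 3: (58, 5)  from 2·(23,2) + (12,1)
step 4: (81, 7)  from 1·(58,5) + (23,2)
step 5: (301, 26)  from 3·(81,7) + (58,5)
…
step 7: (4121, 356)  from 10·(382,33) + (301,26)
…
step 9: (17630, 1523)  from 3·(4503,389) + (4121,356)
…
step 12: (84029, 7259)  from 1·(61896,5347) + (22133,1912)
step 13: (145925, 12606)  from 1·(84029,7259) + (61896,5347)
fundamental: x₁=145925, y₁=12606  (since 21294105625 − 134·158911236 = 1)

145925 12606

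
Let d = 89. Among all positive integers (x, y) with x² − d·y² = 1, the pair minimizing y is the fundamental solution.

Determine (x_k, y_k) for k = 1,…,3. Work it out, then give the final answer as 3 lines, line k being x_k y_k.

√89 = [9; 2,3,3,2,18, …], period ℓ=5 (odd) → k=9
step 0: (9, 1)  from 9·(1,0) + (0,1)
step 1: (19, 2)  from 2·(9,1) + (1,0)
…
step 4: (500, 53)  from 2·(217,23) + (66,7)
…
step 6: (18934, 2007)  from 2·(9217,977) + (500,53)
step 7: (66019, 6998)  from 3·(18934,2007) + (9217,977)
step 8: (216991, 23001)  from 3·(66019,6998) + (18934,2007)
step 9: (500001, 53000)  from 2·(216991,23001) + (66019,6998)
→ (500001, 53000).  Check: 500001²=250001000001, 89·53000²=250001000000, difference 1.
(500001+53000√89)^2 = 500002000001 + 53000106000√89
(500001+53000√89)^3 = 500003000004500001 + 53000212000159000√89

500001 53000
500002000001 53000106000
500003000004500001 53000212000159000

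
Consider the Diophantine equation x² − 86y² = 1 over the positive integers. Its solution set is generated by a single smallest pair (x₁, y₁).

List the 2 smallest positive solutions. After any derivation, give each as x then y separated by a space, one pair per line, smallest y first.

10405 1122
216528049 23348820

√86 → a₀=9, period (3,1,1,1,8,1,1,1,3,18); ℓ=10 even so k=9
k=0  a_k=9  p_k/q_k = 9/1
k=1  a_k=3  p_k/q_k = 28/3
k=2  a_k=1  p_k/q_k = 37/4
k=3  a_k=1  p_k/q_k = 65/7
k=4  a_k=1  p_k/q_k = 102/11
…
k=6  a_k=1  p_k/q_k = 983/106
k=7  a_k=1  p_k/q_k = 1864/201
k=8  a_k=1  p_k/q_k = 2847/307
k=9  a_k=3  p_k/q_k = 10405/1122
(x₁, y₁) = (10405, 1122);  10405² − 86·1122² = 1 ✓
n=2: (10405,1122)∘(10405,1122) = (10405·10405+86·1122·1122, 10405·1122+1122·10405) = (216528049,23348820)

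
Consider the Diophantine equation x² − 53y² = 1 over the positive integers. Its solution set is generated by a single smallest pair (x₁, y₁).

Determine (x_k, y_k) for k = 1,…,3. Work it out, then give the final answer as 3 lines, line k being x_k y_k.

66249 9100
8777860001 1205731800
1163048894346249 159757052027300

[7; 3,1,1,3,14] for √53; ℓ=5 ⇒ convergent index 9
k=0  a_k=7  p_k/q_k = 7/1
…
k=2  a_k=1  p_k/q_k = 29/4
…
k=5  a_k=14  p_k/q_k = 2599/357
k=6  a_k=3  p_k/q_k = 7979/1096
k=7  a_k=1  p_k/q_k = 10578/1453
k=8  a_k=1  p_k/q_k = 18557/2549
k=9  a_k=3  p_k/q_k = 66249/9100
→ (66249, 9100).  Check: 66249²=4388930001, 53·9100²=4388930000, difference 1.
(66249+9100√53)^2 = 8777860001 + 1205731800√53
(66249+9100√53)^3 = 1163048894346249 + 159757052027300√53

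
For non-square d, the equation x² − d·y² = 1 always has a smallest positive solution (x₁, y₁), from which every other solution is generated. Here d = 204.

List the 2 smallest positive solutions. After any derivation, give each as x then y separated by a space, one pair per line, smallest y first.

4999 350
49980001 3499300

d=204: √d = [14; 3,1,1,6,1,1,3,28] (ℓ=8, even), read p_7/q_7
step 0: (14, 1)  from 14·(1,0) + (0,1)
step 1: (43, 3)  from 3·(14,1) + (1,0)
step 2: (57, 4)  from 1·(43,3) + (14,1)
step 3: (100, 7)  from 1·(57,4) + (43,3)
step 4: (657, 46)  from 6·(100,7) + (57,4)
step 5: (757, 53)  from 1·(657,46) + (100,7)
step 6: (1414, 99)  from 1·(757,53) + (657,46)
step 7: (4999, 350)  from 3·(1414,99) + (757,53)
→ (4999, 350).  Check: 4999²=24990001, 204·350²=24990000, difference 1.
(4999+350√204)^2 = 49980001 + 3499300√204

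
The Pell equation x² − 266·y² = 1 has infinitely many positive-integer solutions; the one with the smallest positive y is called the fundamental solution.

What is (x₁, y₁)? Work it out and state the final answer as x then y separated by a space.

685 42

d=266: √d = [16; 3,4,3,32] (ℓ=4, even), read p_3/q_3
k=0  a_k=16  p_k/q_k = 16/1
k=1  a_k=3  p_k/q_k = 49/3
k=2  a_k=4  p_k/q_k = 212/13
k=3  a_k=3  p_k/q_k = 685/42
(x₁, y₁) = (685, 42);  685² − 266·42² = 1 ✓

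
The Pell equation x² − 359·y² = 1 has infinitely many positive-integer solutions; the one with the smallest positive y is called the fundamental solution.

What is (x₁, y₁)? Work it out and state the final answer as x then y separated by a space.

√359 → a₀=18, period (1,17,1,36); ℓ=4 even so k=3
step 0: (18, 1)  from 18·(1,0) + (0,1)
…
step 2: (341, 18)  from 17·(19,1) + (18,1)
step 3: (360, 19)  from 1·(341,18) + (19,1)
fundamental: x₁=360, y₁=19  (since 129600 − 359·361 = 1)

360 19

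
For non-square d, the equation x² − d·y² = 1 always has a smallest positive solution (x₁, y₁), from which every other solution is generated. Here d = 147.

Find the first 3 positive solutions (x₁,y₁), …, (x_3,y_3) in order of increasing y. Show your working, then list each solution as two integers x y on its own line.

√147 = [12; 8,24, …], period ℓ=2 (even) → k=1
i=0: a=12 ⇒ p=12, q=1
i=1: a=8 ⇒ p=97, q=8
(x₁, y₁) = (97, 8);  97² − 147·8² = 1 ✓
(x_2, y_2) = (97·97 + 147·8·8, 97·8 + 8·97) = (18817, 1552)
(x_3, y_3) = (97·18817 + 147·8·1552, 97·1552 + 8·18817) = (3650401, 301080)

97 8
18817 1552
3650401 301080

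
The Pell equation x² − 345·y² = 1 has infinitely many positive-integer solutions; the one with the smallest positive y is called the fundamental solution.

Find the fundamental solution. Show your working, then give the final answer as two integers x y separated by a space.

[18; 1,1,2,1,6,1,2,1,1,36] for √345; ℓ=10 ⇒ convergent index 9
step 0: (18, 1)  from 18·(1,0) + (0,1)
…
step 3: (93, 5)  from 2·(37,2) + (19,1)
step 4: (130, 7)  from 1·(93,5) + (37,2)
…
step 8: (3882, 209)  from 1·(2879,155) + (1003,54)
step 9: (6761, 364)  from 1·(3882,209) + (2879,155)
→ (6761, 364).  Check: 6761²=45711121, 345·364²=45711120, difference 1.

6761 364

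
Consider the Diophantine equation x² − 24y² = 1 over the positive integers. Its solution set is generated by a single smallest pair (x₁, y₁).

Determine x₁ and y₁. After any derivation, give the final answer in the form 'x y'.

√24 → a₀=4, period (1,8); ℓ=2 even so k=1
a_0=4:  p_0=4·1+0=4,  q_0=4·0+1=1
a_1=1:  p_1=1·4+1=5,  q_1=1·1+0=1
→ (5, 1).  Check: 5²=25, 24·1²=24, difference 1.

5 1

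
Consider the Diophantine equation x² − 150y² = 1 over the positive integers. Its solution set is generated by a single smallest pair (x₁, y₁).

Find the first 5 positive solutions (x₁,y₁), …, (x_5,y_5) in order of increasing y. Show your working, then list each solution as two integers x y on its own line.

49 4
4801 392
470449 38412
46099201 3763984
4517251249 368832020

√150 = [12; 4,24, …], period ℓ=2 (even) → k=1
k=0  a_k=12  p_k/q_k = 12/1
k=1  a_k=4  p_k/q_k = 49/4
→ (49, 4).  Check: 49²=2401, 150·4²=2400, difference 1.
n=2: (49,4)∘(49,4) = (49·49+150·4·4, 49·4+4·49) = (4801,392)
n=3: (4801,392)∘(49,4) = (49·4801+150·4·392, 49·392+4·4801) = (470449,38412)
n=4: (470449,38412)∘(49,4) = (49·470449+150·4·38412, 49·38412+4·470449) = (46099201,3763984)
n=5: (46099201,3763984)∘(49,4) = (49·46099201+150·4·3763984, 49·3763984+4·46099201) = (4517251249,368832020)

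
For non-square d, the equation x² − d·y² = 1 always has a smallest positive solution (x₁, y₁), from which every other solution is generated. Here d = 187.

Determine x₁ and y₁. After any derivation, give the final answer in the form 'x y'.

[13; 1,2,13,2,1,26] for √187; ℓ=6 ⇒ convergent index 5
k=0  a_k=13  p_k/q_k = 13/1
k=1  a_k=1  p_k/q_k = 14/1
k=2  a_k=2  p_k/q_k = 41/3
k=3  a_k=13  p_k/q_k = 547/40
k=4  a_k=2  p_k/q_k = 1135/83
k=5  a_k=1  p_k/q_k = 1682/123
(x₁, y₁) = (1682, 123);  1682² − 187·123² = 1 ✓

1682 123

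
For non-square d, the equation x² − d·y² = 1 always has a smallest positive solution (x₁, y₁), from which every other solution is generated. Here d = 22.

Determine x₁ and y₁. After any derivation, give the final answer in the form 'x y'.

√22 = [4; 1,2,4,2,1,8, …], period ℓ=6 (even) → k=5
a_0=4:  p_0=4·1+0=4,  q_0=4·0+1=1
…
a_2=2:  p_2=2·5+4=14,  q_2=2·1+1=3
…
a_4=2:  p_4=2·61+14=136,  q_4=2·13+3=29
a_5=1:  p_5=1·136+61=197,  q_5=1·29+13=42
(x₁, y₁) = (197, 42);  197² − 22·42² = 1 ✓

197 42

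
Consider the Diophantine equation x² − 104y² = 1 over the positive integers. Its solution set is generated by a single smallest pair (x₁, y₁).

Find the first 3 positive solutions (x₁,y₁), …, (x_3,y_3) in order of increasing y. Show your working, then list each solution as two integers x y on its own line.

51 5
5201 510
530451 52015

d=104: √d = [10; 5,20] (ℓ=2, even), read p_1/q_1
a_0=10:  p_0=10·1+0=10,  q_0=10·0+1=1
a_1=5:  p_1=5·10+1=51,  q_1=5·1+0=5
(x₁, y₁) = (51, 5);  51² − 104·5² = 1 ✓
n=2: (51,5)∘(51,5) = (51·51+104·5·5, 51·5+5·51) = (5201,510)
n=3: (5201,510)∘(51,5) = (51·5201+104·5·510, 51·510+5·5201) = (530451,52015)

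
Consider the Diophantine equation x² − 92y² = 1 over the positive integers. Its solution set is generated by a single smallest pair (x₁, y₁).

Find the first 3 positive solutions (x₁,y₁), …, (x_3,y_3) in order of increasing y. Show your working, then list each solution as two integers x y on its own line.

1151 120
2649601 276240
6099380351 635904360

√92 = [9; 1,1,2,4,2,1,1,18, …], period ℓ=8 (even) → k=7
i=0: a=9 ⇒ p=9, q=1
…
i=3: a=2 ⇒ p=48, q=5
i=4: a=4 ⇒ p=211, q=22
i=5: a=2 ⇒ p=470, q=49
i=6: a=1 ⇒ p=681, q=71
i=7: a=1 ⇒ p=1151, q=120
fundamental: x₁=1151, y₁=120  (since 1324801 − 92·14400 = 1)
k=2:  x_2 = 1151·1151+92·120·120 = 2649601,  y_2 = 1151·120+120·1151 = 276240
k=3:  x_3 = 1151·2649601+92·120·276240 = 6099380351,  y_3 = 1151·276240+120·2649601 = 635904360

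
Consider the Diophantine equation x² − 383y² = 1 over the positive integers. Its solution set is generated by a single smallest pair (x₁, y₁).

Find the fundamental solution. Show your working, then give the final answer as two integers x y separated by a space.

d=383: √d = [19; 1,1,3,19,3,1,1,38] (ℓ=8, even), read p_7/q_7
a_0=19:  p_0=19·1+0=19,  q_0=19·0+1=1
a_1=1:  p_1=1·19+1=20,  q_1=1·1+0=1
a_2=1:  p_2=1·20+19=39,  q_2=1·1+1=2
a_3=3:  p_3=3·39+20=137,  q_3=3·2+1=7
a_4=19:  p_4=19·137+39=2642,  q_4=19·7+2=135
a_5=3:  p_5=3·2642+137=8063,  q_5=3·135+7=412
a_6=1:  p_6=1·8063+2642=10705,  q_6=1·412+135=547
a_7=1:  p_7=1·10705+8063=18768,  q_7=1·547+412=959
fundamental: x₁=18768, y₁=959  (since 352237824 − 383·919681 = 1)

18768 959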